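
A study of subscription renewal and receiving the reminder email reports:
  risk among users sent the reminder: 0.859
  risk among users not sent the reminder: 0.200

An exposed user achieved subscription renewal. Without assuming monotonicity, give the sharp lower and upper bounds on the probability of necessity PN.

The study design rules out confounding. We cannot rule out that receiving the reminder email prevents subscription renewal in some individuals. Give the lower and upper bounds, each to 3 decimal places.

Let p₁ = 0.859, p₀ = 0.2.
Under exogeneity alone the bounds on PN are max{0,(p₁−p₀)/p₁} ≤ PN ≤ min{1,(1−p₀)/p₁}.
  lower = (p₁ − p₀)/p₁ = 0.659 / 0.859 ≈ 0.7672
  upper = min{1, (1 − p₀)/p₁} = 0.8 / 0.859 ≈ 0.9313

0.767 ≤ PN ≤ 0.931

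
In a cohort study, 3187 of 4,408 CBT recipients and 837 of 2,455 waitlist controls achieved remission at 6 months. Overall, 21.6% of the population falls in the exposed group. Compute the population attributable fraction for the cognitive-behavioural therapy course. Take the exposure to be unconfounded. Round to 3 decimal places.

p₁ = P(outcome | exposed) = 3187/4408 = 0.723
p₀ = P(outcome | unexposed) = 837/2455 = 0.34094
Overall risk P(Y=1) = π·p₁ + (1−π)·p₀ = 0.216×0.723 + 0.784×0.34094 = 0.42346.
Under exogeneity, PAF = [P(Y=1) − p₀] / P(Y=1).
PAF = (0.42346 − 0.34094) / 0.42346 ≈ 0.1949

PAF ≈ 0.195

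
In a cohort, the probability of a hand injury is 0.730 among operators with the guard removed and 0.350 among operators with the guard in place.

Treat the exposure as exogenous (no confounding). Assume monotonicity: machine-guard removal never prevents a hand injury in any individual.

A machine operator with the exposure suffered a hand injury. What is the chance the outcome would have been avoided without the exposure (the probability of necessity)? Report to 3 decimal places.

PN ≈ 0.521

Let p₁ = 0.73, p₀ = 0.35.
Under exogeneity and monotonicity, PN = (p₁ − p₀) / p₁.
PN = (0.73 − 0.35) / 0.73 = 0.38 / 0.73 ≈ 0.5205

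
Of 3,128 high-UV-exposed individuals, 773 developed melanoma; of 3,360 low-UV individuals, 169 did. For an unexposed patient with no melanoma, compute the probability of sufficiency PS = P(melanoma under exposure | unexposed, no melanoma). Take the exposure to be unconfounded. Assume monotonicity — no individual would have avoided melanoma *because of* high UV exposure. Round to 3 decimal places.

PS ≈ 0.207

p₁ = P(outcome | exposed) = 773/3128 = 0.24712
p₀ = P(outcome | unexposed) = 169/3360 = 0.050298
Under exogeneity and monotonicity, PS = (p₁ − p₀) / (1 − p₀).
PS = (0.24712 − 0.050298) / (1 − 0.050298) = 0.19683 / 0.9497 ≈ 0.2072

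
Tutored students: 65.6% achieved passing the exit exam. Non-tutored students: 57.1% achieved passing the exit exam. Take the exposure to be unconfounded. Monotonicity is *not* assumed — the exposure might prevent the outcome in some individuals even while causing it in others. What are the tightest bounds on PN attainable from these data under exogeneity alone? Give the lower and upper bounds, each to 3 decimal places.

p₁ = 0.656, p₀ = 0.571.
Under exogeneity alone the bounds on PN are max{0,(p₁−p₀)/p₁} ≤ PN ≤ min{1,(1−p₀)/p₁}.
  lower = (p₁ − p₀)/p₁ = 0.085 / 0.656 ≈ 0.1296
  upper = min{1, (1 − p₀)/p₁} = 0.429 / 0.656 ≈ 0.6540

0.130 ≤ PN ≤ 0.654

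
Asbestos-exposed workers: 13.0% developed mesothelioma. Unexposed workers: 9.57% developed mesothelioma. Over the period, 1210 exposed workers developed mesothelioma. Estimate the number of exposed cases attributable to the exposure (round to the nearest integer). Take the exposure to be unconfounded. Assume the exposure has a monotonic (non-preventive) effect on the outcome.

about 319 cases

p₁ = 0.13, p₀ = 0.0957.
PN = (p₁ − p₀)/p₁ = (0.13 − 0.0957) / 0.13 ≈ 0.26385.
Attributable cases ≈ PN × (exposed cases) = 0.26385 × 1210 ≈ 319.25.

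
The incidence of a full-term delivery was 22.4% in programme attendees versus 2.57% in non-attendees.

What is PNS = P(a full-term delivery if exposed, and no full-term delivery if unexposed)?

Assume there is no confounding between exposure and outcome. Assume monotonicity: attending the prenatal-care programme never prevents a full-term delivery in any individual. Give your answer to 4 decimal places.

PNS ≈ 0.1983

p₁ = 0.224, p₀ = 0.0257.
Under exogeneity and monotonicity, PNS = p₁ − p₀.
PNS = 0.224 − 0.0257 = 0.1983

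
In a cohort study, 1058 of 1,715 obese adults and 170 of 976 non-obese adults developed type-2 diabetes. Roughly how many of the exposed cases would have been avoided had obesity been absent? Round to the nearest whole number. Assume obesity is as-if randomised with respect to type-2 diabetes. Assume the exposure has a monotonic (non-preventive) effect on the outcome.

p₁ = P(outcome | exposed) = 1058/1715 = 0.61691
p₀ = P(outcome | unexposed) = 170/976 = 0.17418
PN = (p₁ − p₀)/p₁ = (0.61691 − 0.17418) / 0.61691 ≈ 0.71766.
Attributable cases ≈ PN × (exposed cases) = 0.71766 × 1058 ≈ 759.28.

about 759 cases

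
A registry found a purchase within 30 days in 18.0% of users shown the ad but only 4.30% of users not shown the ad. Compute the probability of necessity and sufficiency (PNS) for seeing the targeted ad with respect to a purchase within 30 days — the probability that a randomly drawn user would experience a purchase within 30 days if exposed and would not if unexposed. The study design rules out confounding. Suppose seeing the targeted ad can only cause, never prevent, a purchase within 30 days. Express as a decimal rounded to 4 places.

PNS ≈ 0.1370

p₁ = 0.18, p₀ = 0.043.
Under exogeneity and monotonicity, PNS = p₁ − p₀.
PNS = 0.18 − 0.043 = 0.137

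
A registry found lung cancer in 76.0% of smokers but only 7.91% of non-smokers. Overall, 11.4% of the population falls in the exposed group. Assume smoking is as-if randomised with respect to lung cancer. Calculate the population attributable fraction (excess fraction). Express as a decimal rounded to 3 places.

p₁ = 0.76, p₀ = 0.0791.
Overall risk P(Y=1) = π·p₁ + (1−π)·p₀ = 0.114×0.76 + 0.886×0.0791 = 0.15672.
Under exogeneity, PAF = [P(Y=1) − p₀] / P(Y=1).
PAF = (0.15672 − 0.0791) / 0.15672 ≈ 0.4953

PAF ≈ 0.495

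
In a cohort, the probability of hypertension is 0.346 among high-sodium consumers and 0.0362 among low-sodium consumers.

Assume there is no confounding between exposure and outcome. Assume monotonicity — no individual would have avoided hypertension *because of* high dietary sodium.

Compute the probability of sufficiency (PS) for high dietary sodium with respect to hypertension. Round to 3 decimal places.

Let p₁ = 0.346, p₀ = 0.0362.
Under exogeneity and monotonicity, PS = (p₁ − p₀) / (1 − p₀).
PS = (0.346 − 0.0362) / (1 − 0.0362) = 0.3098 / 0.9638 ≈ 0.3214

PS ≈ 0.321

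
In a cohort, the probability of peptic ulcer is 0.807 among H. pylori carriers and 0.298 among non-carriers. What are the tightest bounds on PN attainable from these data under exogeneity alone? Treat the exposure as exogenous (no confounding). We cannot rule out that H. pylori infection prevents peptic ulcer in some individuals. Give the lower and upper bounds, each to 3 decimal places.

Let p₁ = 0.807, p₀ = 0.298.
Under exogeneity alone the bounds on PN are max{0,(p₁−p₀)/p₁} ≤ PN ≤ min{1,(1−p₀)/p₁}.
  lower = (p₁ − p₀)/p₁ = 0.509 / 0.807 ≈ 0.6307
  upper = min{1, (1 − p₀)/p₁} = 0.702 / 0.807 ≈ 0.8699

0.631 ≤ PN ≤ 0.870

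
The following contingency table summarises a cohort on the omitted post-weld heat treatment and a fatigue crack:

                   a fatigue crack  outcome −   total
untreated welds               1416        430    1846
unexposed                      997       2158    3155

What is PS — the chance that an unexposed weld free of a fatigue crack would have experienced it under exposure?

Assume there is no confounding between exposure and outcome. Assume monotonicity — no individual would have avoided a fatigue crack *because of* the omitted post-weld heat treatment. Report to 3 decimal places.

p₁ = P(outcome | exposed) = 1416/1846 = 0.76706
p₀ = P(outcome | unexposed) = 997/3155 = 0.31601
Under exogeneity and monotonicity, PS = (p₁ − p₀) / (1 − p₀).
PS = (0.76706 − 0.31601) / (1 − 0.31601) = 0.45106 / 0.68399 ≈ 0.6594

PS ≈ 0.659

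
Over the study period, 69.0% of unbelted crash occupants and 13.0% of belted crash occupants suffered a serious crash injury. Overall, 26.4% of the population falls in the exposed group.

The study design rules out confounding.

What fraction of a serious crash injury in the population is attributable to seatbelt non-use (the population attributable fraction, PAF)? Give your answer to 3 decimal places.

PAF ≈ 0.532

p₁ = 0.69, p₀ = 0.13.
Overall risk P(Y=1) = π·p₁ + (1−π)·p₀ = 0.264×0.69 + 0.736×0.13 = 0.27784.
Under exogeneity, PAF = [P(Y=1) − p₀] / P(Y=1).
PAF = (0.27784 − 0.13) / 0.27784 ≈ 0.5321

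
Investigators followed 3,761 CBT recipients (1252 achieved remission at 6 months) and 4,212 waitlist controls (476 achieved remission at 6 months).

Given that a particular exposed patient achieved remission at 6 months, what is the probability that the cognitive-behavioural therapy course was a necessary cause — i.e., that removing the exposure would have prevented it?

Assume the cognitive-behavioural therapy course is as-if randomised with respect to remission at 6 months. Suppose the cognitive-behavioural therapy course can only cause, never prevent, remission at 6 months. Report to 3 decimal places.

p₁ = P(outcome | exposed) = 1252/3761 = 0.33289
p₀ = P(outcome | unexposed) = 476/4212 = 0.11301
Under exogeneity and monotonicity, PN = (p₁ − p₀) / p₁.
PN = (0.33289 − 0.11301) / 0.33289 = 0.21988 / 0.33289 ≈ 0.6605

PN ≈ 0.661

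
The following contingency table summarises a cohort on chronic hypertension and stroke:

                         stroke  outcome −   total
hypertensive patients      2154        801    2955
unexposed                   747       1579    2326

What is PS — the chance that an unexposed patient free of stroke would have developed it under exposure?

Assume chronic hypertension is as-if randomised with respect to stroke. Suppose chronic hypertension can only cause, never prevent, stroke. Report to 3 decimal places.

PS ≈ 0.601

p₁ = P(outcome | exposed) = 2154/2955 = 0.72893
p₀ = P(outcome | unexposed) = 747/2326 = 0.32115
Under exogeneity and monotonicity, PS = (p₁ − p₀) / (1 − p₀).
PS = (0.72893 − 0.32115) / (1 − 0.32115) = 0.40778 / 0.67885 ≈ 0.6007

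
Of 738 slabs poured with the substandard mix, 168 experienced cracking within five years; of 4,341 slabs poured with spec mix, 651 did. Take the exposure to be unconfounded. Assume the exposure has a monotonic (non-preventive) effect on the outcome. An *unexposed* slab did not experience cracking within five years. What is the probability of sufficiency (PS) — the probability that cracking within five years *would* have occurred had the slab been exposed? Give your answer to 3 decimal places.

p₁ = P(outcome | exposed) = 168/738 = 0.22764
p₀ = P(outcome | unexposed) = 651/4341 = 0.14997
Under exogeneity and monotonicity, PS = (p₁ − p₀) / (1 − p₀).
PS = (0.22764 − 0.14997) / (1 − 0.14997) = 0.077677 / 0.85003 ≈ 0.0914

PS ≈ 0.091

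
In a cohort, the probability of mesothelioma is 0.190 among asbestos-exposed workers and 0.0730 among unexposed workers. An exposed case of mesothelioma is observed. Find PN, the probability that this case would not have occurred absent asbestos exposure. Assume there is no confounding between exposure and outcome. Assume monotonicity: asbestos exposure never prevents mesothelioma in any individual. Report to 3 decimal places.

Let p₁ = 0.19, p₀ = 0.073.
Under exogeneity and monotonicity, PN = (p₁ − p₀) / p₁.
PN = (0.19 − 0.073) / 0.19 = 0.117 / 0.19 ≈ 0.6158

PN ≈ 0.616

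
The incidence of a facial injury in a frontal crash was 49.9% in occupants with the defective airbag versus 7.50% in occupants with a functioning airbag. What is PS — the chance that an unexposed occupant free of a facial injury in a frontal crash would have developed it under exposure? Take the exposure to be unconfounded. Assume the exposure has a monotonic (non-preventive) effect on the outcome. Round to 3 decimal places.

p₁ = 0.499, p₀ = 0.075.
Under exogeneity and monotonicity, PS = (p₁ − p₀) / (1 − p₀).
PS = (0.499 − 0.075) / (1 − 0.075) = 0.424 / 0.925 ≈ 0.4584

PS ≈ 0.458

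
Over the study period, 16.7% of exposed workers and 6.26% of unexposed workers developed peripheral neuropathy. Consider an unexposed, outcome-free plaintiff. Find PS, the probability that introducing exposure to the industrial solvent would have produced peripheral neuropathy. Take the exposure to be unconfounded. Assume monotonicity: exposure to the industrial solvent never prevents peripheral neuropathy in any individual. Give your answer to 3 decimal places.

PS ≈ 0.111

p₁ = 0.167, p₀ = 0.0626.
Under exogeneity and monotonicity, PS = (p₁ − p₀) / (1 − p₀).
PS = (0.167 − 0.0626) / (1 − 0.0626) = 0.1044 / 0.9374 ≈ 0.1114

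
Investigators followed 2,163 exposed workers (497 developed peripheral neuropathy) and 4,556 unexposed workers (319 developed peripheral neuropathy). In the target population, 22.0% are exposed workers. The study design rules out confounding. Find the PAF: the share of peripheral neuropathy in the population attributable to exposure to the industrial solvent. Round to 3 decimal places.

PAF ≈ 0.334

p₁ = P(outcome | exposed) = 497/2163 = 0.22977
p₀ = P(outcome | unexposed) = 319/4556 = 0.070018
Overall risk P(Y=1) = π·p₁ + (1−π)·p₀ = 0.22×0.22977 + 0.78×0.070018 = 0.10516.
Under exogeneity, PAF = [P(Y=1) − p₀] / P(Y=1).
PAF = (0.10516 − 0.070018) / 0.10516 ≈ 0.3342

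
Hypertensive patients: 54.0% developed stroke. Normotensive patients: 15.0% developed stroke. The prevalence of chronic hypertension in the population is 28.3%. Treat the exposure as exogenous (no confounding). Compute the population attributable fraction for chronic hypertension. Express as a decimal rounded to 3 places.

p₁ = 0.54, p₀ = 0.15.
Overall risk P(Y=1) = π·p₁ + (1−π)·p₀ = 0.283×0.54 + 0.717×0.15 = 0.26037.
Under exogeneity, PAF = [P(Y=1) − p₀] / P(Y=1).
PAF = (0.26037 − 0.15) / 0.26037 ≈ 0.4239

PAF ≈ 0.424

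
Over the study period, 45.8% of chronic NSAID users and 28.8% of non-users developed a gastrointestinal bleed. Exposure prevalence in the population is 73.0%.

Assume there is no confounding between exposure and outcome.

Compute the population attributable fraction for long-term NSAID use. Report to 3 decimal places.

PAF ≈ 0.301

p₁ = 0.458, p₀ = 0.288.
Overall risk P(Y=1) = π·p₁ + (1−π)·p₀ = 0.73×0.458 + 0.27×0.288 = 0.4121.
Under exogeneity, PAF = [P(Y=1) − p₀] / P(Y=1).
PAF = (0.4121 − 0.288) / 0.4121 ≈ 0.3011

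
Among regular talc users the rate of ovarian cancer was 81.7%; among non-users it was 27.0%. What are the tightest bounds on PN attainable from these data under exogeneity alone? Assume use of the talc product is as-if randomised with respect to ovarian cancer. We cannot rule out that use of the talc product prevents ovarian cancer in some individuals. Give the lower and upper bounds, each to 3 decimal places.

p₁ = 0.817, p₀ = 0.27.
Under exogeneity alone the bounds on PN are max{0,(p₁−p₀)/p₁} ≤ PN ≤ min{1,(1−p₀)/p₁}.
  lower = (p₁ − p₀)/p₁ = 0.547 / 0.817 ≈ 0.6695
  upper = min{1, (1 − p₀)/p₁} = 0.73 / 0.817 ≈ 0.8935

0.670 ≤ PN ≤ 0.894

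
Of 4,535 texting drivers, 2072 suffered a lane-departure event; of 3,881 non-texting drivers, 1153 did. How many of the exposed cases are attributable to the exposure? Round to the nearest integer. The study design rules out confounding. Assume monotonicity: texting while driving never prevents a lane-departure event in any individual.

about 725 cases

p₁ = P(outcome | exposed) = 2072/4535 = 0.45689
p₀ = P(outcome | unexposed) = 1153/3881 = 0.29709
PN = (p₁ − p₀)/p₁ = (0.45689 − 0.29709) / 0.45689 ≈ 0.34976.
Attributable cases ≈ PN × (exposed cases) = 0.34976 × 2072 ≈ 724.70.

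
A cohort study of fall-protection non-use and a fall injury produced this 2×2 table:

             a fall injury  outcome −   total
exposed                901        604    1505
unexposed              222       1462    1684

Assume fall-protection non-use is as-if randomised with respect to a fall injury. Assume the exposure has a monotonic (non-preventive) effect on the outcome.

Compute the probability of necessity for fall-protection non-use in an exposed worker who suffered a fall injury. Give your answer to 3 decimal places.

p₁ = P(outcome | exposed) = 901/1505 = 0.59867
p₀ = P(outcome | unexposed) = 222/1684 = 0.13183
Under exogeneity and monotonicity, PN = (p₁ − p₀) / p₁.
PN = (0.59867 − 0.13183) / 0.59867 = 0.46684 / 0.59867 ≈ 0.7798

PN ≈ 0.780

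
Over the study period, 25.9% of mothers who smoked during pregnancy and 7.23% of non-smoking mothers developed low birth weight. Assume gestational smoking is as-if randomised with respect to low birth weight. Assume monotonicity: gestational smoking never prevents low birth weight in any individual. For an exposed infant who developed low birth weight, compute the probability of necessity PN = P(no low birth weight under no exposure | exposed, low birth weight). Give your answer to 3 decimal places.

PN ≈ 0.721

p₁ = 0.259, p₀ = 0.0723.
Under exogeneity and monotonicity, PN = (p₁ − p₀) / p₁.
PN = (0.259 − 0.0723) / 0.259 = 0.1867 / 0.259 ≈ 0.7208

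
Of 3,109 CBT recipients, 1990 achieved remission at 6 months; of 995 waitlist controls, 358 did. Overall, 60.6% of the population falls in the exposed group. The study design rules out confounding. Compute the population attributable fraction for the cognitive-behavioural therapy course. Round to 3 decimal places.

PAF ≈ 0.321

p₁ = P(outcome | exposed) = 1990/3109 = 0.64008
p₀ = P(outcome | unexposed) = 358/995 = 0.3598
Overall risk P(Y=1) = π·p₁ + (1−π)·p₀ = 0.606×0.64008 + 0.394×0.3598 = 0.52965.
Under exogeneity, PAF = [P(Y=1) − p₀] / P(Y=1).
PAF = (0.52965 − 0.3598) / 0.52965 ≈ 0.3207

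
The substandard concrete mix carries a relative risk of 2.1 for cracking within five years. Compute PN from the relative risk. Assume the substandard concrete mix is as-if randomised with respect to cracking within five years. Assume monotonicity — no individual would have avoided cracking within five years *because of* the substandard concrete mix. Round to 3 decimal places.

PN ≈ 0.524

Under exogeneity and monotonicity, PN = (RR − 1) / RR = 1 − 1/RR.
PN = (2.1 − 1) / 2.1 = 1.1 / 2.1 ≈ 0.5238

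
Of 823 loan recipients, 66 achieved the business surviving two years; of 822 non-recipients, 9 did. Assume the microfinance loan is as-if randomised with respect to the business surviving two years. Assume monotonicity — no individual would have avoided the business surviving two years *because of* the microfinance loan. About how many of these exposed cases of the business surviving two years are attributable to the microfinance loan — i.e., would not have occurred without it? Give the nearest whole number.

p₁ = P(outcome | exposed) = 66/823 = 0.080194
p₀ = P(outcome | unexposed) = 9/822 = 0.010949
PN = (p₁ − p₀)/p₁ = (0.080194 − 0.010949) / 0.080194 ≈ 0.86347.
Attributable cases ≈ PN × (exposed cases) = 0.86347 × 66 ≈ 56.99.

about 57 cases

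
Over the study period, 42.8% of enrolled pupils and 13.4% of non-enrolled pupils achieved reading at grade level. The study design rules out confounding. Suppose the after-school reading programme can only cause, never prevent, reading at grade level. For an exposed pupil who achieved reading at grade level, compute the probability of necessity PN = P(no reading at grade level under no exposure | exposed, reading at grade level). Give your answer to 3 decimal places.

PN ≈ 0.687

p₁ = 0.428, p₀ = 0.134.
Under exogeneity and monotonicity, PN = (p₁ − p₀) / p₁.
PN = (0.428 − 0.134) / 0.428 = 0.294 / 0.428 ≈ 0.6869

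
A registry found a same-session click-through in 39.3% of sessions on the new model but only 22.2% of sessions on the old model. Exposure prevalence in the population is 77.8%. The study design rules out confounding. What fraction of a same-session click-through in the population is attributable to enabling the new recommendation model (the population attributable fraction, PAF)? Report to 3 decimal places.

p₁ = 0.393, p₀ = 0.222.
Overall risk P(Y=1) = π·p₁ + (1−π)·p₀ = 0.778×0.393 + 0.222×0.222 = 0.35504.
Under exogeneity, PAF = [P(Y=1) − p₀] / P(Y=1).
PAF = (0.35504 − 0.222) / 0.35504 ≈ 0.3747

PAF ≈ 0.375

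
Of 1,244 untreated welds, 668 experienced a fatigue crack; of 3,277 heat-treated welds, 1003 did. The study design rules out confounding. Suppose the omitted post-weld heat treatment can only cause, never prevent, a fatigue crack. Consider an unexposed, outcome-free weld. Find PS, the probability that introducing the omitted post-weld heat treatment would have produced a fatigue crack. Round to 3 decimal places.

p₁ = P(outcome | exposed) = 668/1244 = 0.53698
p₀ = P(outcome | unexposed) = 1003/3277 = 0.30607
Under exogeneity and monotonicity, PS = (p₁ − p₀) / (1 − p₀).
PS = (0.53698 − 0.30607) / (1 − 0.30607) = 0.2309 / 0.69393 ≈ 0.3328

PS ≈ 0.333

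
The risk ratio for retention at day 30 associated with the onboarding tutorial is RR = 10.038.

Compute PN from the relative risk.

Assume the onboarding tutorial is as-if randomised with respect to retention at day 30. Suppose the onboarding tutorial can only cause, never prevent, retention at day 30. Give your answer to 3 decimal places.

PN ≈ 0.900

Under exogeneity and monotonicity, PN = (RR − 1) / RR = 1 − 1/RR.
PN = (10.038 − 1) / 10.038 = 9.038 / 10.038 ≈ 0.9004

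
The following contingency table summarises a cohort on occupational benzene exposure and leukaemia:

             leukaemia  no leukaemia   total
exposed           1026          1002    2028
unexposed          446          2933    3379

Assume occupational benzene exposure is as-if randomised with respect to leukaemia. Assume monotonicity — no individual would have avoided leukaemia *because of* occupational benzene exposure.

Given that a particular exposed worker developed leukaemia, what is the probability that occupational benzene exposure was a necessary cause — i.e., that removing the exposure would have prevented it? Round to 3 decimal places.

p₁ = P(outcome | exposed) = 1026/2028 = 0.50592
p₀ = P(outcome | unexposed) = 446/3379 = 0.13199
Under exogeneity and monotonicity, PN = (p₁ − p₀) / p₁.
PN = (0.50592 − 0.13199) / 0.50592 = 0.37393 / 0.50592 ≈ 0.7391

PN ≈ 0.739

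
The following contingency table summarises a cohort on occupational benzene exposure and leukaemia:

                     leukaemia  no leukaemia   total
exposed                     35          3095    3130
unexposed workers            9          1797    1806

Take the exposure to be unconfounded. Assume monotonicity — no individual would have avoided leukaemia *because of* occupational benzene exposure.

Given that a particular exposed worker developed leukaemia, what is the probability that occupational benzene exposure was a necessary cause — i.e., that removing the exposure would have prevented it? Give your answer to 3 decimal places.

PN ≈ 0.554

p₁ = P(outcome | exposed) = 35/3130 = 0.011182
p₀ = P(outcome | unexposed) = 9/1806 = 0.0049834
Under exogeneity and monotonicity, PN = (p₁ − p₀)/p₁.
PN = (0.011182 − 0.0049834) / 0.011182 ≈ 0.5543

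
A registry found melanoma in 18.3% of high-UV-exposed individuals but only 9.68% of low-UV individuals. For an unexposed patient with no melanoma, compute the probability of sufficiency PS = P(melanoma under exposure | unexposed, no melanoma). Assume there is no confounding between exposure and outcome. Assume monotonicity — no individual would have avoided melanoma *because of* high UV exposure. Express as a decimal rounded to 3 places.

p₁ = 0.183, p₀ = 0.0968.
Under exogeneity and monotonicity, PS = (p₁ − p₀) / (1 − p₀).
PS = (0.183 − 0.0968) / (1 − 0.0968) = 0.0862 / 0.9032 ≈ 0.0954

PS ≈ 0.095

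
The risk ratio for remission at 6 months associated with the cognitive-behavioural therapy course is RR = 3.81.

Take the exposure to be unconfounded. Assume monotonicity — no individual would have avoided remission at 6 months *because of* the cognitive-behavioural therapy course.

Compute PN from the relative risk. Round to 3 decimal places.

Under exogeneity and monotonicity, PN = (RR − 1) / RR = 1 − 1/RR.
PN = (3.81 − 1) / 3.81 = 2.81 / 3.81 ≈ 0.7375

PN ≈ 0.738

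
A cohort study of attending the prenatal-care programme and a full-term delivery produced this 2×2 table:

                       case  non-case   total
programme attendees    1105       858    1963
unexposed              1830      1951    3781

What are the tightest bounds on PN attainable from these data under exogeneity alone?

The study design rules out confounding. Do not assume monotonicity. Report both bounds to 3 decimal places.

0.140 ≤ PN ≤ 0.917

p₁ = P(outcome | exposed) = 1105/1963 = 0.56291
p₀ = P(outcome | unexposed) = 1830/3781 = 0.484
Under exogeneity alone the bounds on PN are max{0,(p₁−p₀)/p₁} ≤ PN ≤ min{1,(1−p₀)/p₁}.
  lower = (p₁ − p₀)/p₁ = 0.078915 / 0.56291 ≈ 0.1402
  upper = min{1, (1 − p₀)/p₁} = 0.516 / 0.56291 ≈ 0.9167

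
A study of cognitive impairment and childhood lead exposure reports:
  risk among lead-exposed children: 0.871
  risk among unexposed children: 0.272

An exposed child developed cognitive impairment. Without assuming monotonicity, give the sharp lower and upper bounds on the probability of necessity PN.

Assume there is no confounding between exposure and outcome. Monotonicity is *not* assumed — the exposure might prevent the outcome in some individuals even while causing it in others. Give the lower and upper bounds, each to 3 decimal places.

0.688 ≤ PN ≤ 0.836

Let p₁ = 0.871, p₀ = 0.272.
Under exogeneity alone the bounds on PN are max{0,(p₁−p₀)/p₁} ≤ PN ≤ min{1,(1−p₀)/p₁}.
  lower = (p₁ − p₀)/p₁ = 0.599 / 0.871 ≈ 0.6877
  upper = min{1, (1 − p₀)/p₁} = 0.728 / 0.871 ≈ 0.8358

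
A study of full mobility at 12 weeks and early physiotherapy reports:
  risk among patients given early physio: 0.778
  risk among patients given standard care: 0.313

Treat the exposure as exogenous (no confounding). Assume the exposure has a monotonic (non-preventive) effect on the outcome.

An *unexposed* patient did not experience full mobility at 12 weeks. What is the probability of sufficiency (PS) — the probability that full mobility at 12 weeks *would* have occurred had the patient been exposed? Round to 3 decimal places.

Let p₁ = 0.778, p₀ = 0.313.
Under exogeneity and monotonicity, PS = (p₁ − p₀) / (1 − p₀).
PS = (0.778 − 0.313) / (1 − 0.313) = 0.465 / 0.687 ≈ 0.6769

PS ≈ 0.677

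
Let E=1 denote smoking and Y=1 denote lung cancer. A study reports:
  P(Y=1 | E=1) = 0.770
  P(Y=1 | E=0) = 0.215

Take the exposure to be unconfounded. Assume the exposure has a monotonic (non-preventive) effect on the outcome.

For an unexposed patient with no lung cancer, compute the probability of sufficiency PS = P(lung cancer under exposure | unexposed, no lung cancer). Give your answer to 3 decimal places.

Let p₁ = 0.77, p₀ = 0.215.
Under exogeneity and monotonicity, PS = (p₁ − p₀) / (1 − p₀).
PS = (0.77 − 0.215) / (1 − 0.215) = 0.555 / 0.785 ≈ 0.7070

PS ≈ 0.707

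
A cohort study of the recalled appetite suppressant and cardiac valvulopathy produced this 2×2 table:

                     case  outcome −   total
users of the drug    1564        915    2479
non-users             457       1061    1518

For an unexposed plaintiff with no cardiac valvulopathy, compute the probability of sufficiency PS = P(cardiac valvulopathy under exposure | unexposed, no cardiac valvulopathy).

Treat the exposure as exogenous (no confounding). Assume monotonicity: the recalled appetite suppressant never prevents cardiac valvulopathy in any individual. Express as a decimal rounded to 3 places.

PS ≈ 0.472

p₁ = P(outcome | exposed) = 1564/2479 = 0.6309
p₀ = P(outcome | unexposed) = 457/1518 = 0.30105
Under exogeneity and monotonicity, PS = (p₁ − p₀)/(1 − p₀).
PS = (0.6309 − 0.30105) / 0.69895 ≈ 0.4719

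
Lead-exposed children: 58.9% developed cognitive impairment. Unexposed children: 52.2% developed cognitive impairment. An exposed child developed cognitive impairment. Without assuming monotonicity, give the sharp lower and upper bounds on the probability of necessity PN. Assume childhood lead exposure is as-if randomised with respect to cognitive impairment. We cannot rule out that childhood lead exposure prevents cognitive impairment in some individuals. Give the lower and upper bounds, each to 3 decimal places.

p₁ = 0.589, p₀ = 0.522.
Under exogeneity alone the bounds on PN are max{0,(p₁−p₀)/p₁} ≤ PN ≤ min{1,(1−p₀)/p₁}.
  lower = (p₁ − p₀)/p₁ = 0.067 / 0.589 ≈ 0.1138
  upper = min{1, (1 − p₀)/p₁} = 0.478 / 0.589 ≈ 0.8115

0.114 ≤ PN ≤ 0.812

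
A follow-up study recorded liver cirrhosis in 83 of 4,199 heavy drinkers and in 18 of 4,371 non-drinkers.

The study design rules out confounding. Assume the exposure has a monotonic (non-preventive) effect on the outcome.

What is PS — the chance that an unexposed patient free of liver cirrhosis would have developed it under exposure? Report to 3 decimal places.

PS ≈ 0.016

p₁ = P(outcome | exposed) = 83/4199 = 0.019767
p₀ = P(outcome | unexposed) = 18/4371 = 0.0041181
Under exogeneity and monotonicity, PS = (p₁ − p₀) / (1 − p₀).
PS = (0.019767 − 0.0041181) / (1 − 0.0041181) = 0.015649 / 0.99588 ≈ 0.0157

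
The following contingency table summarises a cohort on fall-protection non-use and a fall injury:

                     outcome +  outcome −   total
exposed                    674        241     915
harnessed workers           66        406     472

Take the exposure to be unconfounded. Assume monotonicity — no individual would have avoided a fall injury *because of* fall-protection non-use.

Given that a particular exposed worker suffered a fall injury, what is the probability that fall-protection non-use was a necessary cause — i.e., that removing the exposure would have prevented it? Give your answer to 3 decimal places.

p₁ = P(outcome | exposed) = 674/915 = 0.73661
p₀ = P(outcome | unexposed) = 66/472 = 0.13983
Under exogeneity and monotonicity, PN = (p₁ − p₀) / p₁.
PN = (0.73661 − 0.13983) / 0.73661 = 0.59678 / 0.73661 ≈ 0.8102

PN ≈ 0.810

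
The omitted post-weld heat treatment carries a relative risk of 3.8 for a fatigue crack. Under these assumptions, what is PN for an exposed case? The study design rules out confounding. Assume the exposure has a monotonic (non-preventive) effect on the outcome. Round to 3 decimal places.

PN ≈ 0.737

Under exogeneity and monotonicity, PN = (RR − 1) / RR = 1 − 1/RR.
PN = (3.8 − 1) / 3.8 = 2.8 / 3.8 ≈ 0.7368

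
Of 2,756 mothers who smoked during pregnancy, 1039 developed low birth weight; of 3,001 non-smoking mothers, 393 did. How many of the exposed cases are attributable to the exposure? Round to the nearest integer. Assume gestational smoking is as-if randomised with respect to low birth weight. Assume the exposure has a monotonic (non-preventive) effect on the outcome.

p₁ = P(outcome | exposed) = 1039/2756 = 0.377
p₀ = P(outcome | unexposed) = 393/3001 = 0.13096
PN = (p₁ − p₀)/p₁ = (0.377 − 0.13096) / 0.377 ≈ 0.65263.
Attributable cases ≈ PN × (exposed cases) = 0.65263 × 1039 ≈ 678.08.

about 678 cases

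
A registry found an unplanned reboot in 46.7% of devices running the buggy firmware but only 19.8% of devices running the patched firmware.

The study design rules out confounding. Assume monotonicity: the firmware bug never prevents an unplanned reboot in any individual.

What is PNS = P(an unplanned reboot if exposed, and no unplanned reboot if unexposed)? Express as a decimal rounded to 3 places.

PNS ≈ 0.269

p₁ = 0.467, p₀ = 0.198.
Under exogeneity and monotonicity, PNS = p₁ − p₀.
PNS = 0.467 − 0.198 = 0.269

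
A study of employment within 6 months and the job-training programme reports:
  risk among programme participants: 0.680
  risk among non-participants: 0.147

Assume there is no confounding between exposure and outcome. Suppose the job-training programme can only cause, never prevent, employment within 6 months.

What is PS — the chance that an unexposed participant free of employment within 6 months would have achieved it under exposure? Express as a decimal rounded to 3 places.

PS ≈ 0.625

Let p₁ = 0.68, p₀ = 0.147.
Under exogeneity and monotonicity, PS = (p₁ − p₀) / (1 − p₀).
PS = (0.68 − 0.147) / (1 − 0.147) = 0.533 / 0.853 ≈ 0.6249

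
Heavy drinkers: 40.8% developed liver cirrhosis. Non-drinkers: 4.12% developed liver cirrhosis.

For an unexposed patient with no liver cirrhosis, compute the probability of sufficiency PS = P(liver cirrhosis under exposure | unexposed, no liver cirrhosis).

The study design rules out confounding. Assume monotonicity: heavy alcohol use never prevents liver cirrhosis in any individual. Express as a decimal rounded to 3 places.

PS ≈ 0.383

p₁ = 0.408, p₀ = 0.0412.
Under exogeneity and monotonicity, PS = (p₁ − p₀) / (1 − p₀).
PS = (0.408 − 0.0412) / (1 − 0.0412) = 0.3668 / 0.9588 ≈ 0.3826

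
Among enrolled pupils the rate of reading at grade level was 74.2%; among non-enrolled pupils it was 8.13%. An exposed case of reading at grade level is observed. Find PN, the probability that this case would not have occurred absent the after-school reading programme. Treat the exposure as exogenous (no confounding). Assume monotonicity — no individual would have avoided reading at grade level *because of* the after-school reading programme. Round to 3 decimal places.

p₁ = 0.742, p₀ = 0.0813.
Under exogeneity and monotonicity, PN = (p₁ − p₀) / p₁.
PN = (0.742 − 0.0813) / 0.742 = 0.6607 / 0.742 ≈ 0.8904

PN ≈ 0.890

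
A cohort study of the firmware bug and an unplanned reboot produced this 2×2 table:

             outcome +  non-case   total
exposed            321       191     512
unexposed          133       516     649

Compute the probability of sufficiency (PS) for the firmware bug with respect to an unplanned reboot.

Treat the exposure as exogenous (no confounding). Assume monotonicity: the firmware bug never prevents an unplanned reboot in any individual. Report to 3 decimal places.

p₁ = P(outcome | exposed) = 321/512 = 0.62695
p₀ = P(outcome | unexposed) = 133/649 = 0.20493
Under exogeneity and monotonicity, PS = (p₁ − p₀)/(1 − p₀).
PS = (0.62695 − 0.20493) / 0.79507 ≈ 0.5308

PS ≈ 0.531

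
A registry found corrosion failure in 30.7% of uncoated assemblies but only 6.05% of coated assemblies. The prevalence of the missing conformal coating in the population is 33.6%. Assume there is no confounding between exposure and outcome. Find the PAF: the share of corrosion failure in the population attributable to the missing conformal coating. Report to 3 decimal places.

PAF ≈ 0.578

p₁ = 0.307, p₀ = 0.0605.
Overall risk P(Y=1) = π·p₁ + (1−π)·p₀ = 0.336×0.307 + 0.664×0.0605 = 0.14332.
Under exogeneity, PAF = [P(Y=1) − p₀] / P(Y=1).
PAF = (0.14332 − 0.0605) / 0.14332 ≈ 0.5779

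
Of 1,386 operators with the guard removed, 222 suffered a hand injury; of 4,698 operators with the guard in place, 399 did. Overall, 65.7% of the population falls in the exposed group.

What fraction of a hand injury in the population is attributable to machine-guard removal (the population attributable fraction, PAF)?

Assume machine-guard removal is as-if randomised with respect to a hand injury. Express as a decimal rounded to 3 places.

p₁ = P(outcome | exposed) = 222/1386 = 0.16017
p₀ = P(outcome | unexposed) = 399/4698 = 0.08493
Overall risk P(Y=1) = π·p₁ + (1−π)·p₀ = 0.657×0.16017 + 0.343×0.08493 = 0.13436.
Under exogeneity, PAF = [P(Y=1) − p₀] / P(Y=1).
PAF = (0.13436 − 0.08493) / 0.13436 ≈ 0.3679

PAF ≈ 0.368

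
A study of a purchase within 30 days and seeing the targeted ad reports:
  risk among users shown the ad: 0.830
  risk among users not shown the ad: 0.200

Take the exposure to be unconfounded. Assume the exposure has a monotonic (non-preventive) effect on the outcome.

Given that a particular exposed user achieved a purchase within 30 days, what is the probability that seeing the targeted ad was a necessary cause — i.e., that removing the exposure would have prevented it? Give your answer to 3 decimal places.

Let p₁ = 0.83, p₀ = 0.2.
Under exogeneity and monotonicity, PN = (p₁ − p₀) / p₁.
PN = (0.83 − 0.2) / 0.83 = 0.63 / 0.83 ≈ 0.7590

PN ≈ 0.759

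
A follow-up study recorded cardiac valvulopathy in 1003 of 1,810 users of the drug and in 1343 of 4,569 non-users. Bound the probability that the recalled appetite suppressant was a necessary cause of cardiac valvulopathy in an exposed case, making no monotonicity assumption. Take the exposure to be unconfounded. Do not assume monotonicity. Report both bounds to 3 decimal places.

0.470 ≤ PN ≤ 1.000

p₁ = P(outcome | exposed) = 1003/1810 = 0.55414
p₀ = P(outcome | unexposed) = 1343/4569 = 0.29394
Under exogeneity alone the bounds on PN are max{0,(p₁−p₀)/p₁} ≤ PN ≤ min{1,(1−p₀)/p₁}.
  lower = (p₁ − p₀)/p₁ = 0.26021 / 0.55414 ≈ 0.4696
  upper = min{1, (1 − p₀)/p₁} = 0.70606 / 0.55414 ≈ 1.2742 → capped at 1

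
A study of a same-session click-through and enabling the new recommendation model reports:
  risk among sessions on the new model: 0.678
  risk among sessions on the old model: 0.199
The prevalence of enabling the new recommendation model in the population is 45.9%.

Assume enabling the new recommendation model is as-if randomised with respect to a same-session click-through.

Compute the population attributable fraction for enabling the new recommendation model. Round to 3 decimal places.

PAF ≈ 0.525

Let p₁ = 0.678, p₀ = 0.199.
Overall risk P(Y=1) = π·p₁ + (1−π)·p₀ = 0.459×0.678 + 0.541×0.199 = 0.41886.
Under exogeneity, PAF = [P(Y=1) − p₀] / P(Y=1).
PAF = (0.41886 − 0.199) / 0.41886 ≈ 0.5249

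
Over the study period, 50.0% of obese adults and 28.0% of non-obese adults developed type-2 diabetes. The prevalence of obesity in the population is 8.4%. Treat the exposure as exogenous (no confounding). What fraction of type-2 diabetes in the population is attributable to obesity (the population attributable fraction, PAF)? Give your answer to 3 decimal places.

p₁ = 0.5, p₀ = 0.28.
Overall risk P(Y=1) = π·p₁ + (1−π)·p₀ = 0.084×0.5 + 0.916×0.28 = 0.29848.
Under exogeneity, PAF = [P(Y=1) − p₀] / P(Y=1).
PAF = (0.29848 − 0.28) / 0.29848 ≈ 0.0619

PAF ≈ 0.062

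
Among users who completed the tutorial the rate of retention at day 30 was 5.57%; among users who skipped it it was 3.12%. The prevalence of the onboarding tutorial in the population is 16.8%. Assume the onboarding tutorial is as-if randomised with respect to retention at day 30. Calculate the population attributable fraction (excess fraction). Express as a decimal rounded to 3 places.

p₁ = 0.0557, p₀ = 0.0312.
Overall risk P(Y=1) = π·p₁ + (1−π)·p₀ = 0.168×0.0557 + 0.832×0.0312 = 0.035316.
Under exogeneity, PAF = [P(Y=1) − p₀] / P(Y=1).
PAF = (0.035316 − 0.0312) / 0.035316 ≈ 0.1165

PAF ≈ 0.117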